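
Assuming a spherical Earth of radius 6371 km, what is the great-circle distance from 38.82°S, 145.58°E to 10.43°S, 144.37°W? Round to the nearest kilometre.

7559 km

Δλ = -144.37 − 145.58 = -289.95°; wrapped into (−180°, 180°]: 70.05°.
Δφ = -10.43 − -38.82 = 28.39°.
a = sin²(Δφ/2) + cos φ₁ · cos φ₂ · sin²(Δλ/2) = 0.312536.
c = 2·atan2(√a, √(1−a)) = 1.18648 rad → d = 6371·c ≈ 7559.04 km.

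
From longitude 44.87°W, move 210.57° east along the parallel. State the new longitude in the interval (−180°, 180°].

165.70°E

Start at -44.87°; shift +210.57° → +165.70°.
+165.70° already lies in (−180°, 180°].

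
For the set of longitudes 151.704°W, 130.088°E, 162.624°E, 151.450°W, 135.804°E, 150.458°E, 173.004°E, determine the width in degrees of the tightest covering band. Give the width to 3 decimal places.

78.462°

Sort the longitudes: -151.704°, -151.450°, +130.088°, +135.804°, +150.458°, +162.624°, +173.004°.
Eastward gaps between consecutive values (wrapping around): 0.254°, 281.538°, 5.716°, 14.654°, 12.166°, 10.380°, 35.292°.
Largest gap = 281.538° ⇒ minimal covering band is its complement: 360° − 281.538° = 78.462°.
Band runs from +130.088° eastward to -151.450°, crossing the antimeridian.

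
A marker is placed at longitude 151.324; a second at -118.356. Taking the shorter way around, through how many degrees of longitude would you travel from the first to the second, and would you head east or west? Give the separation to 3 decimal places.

Raw difference: -118.356 − 151.324 = -269.68°.
Normalise into (−180°, 180°]: -269.68° + 360° = 90.32°.
Positive ⇒ the second point lies to the east; separation 90.320°.

90.320° east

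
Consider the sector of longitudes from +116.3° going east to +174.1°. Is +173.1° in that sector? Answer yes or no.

Band width going east from +116.3° to +174.1°: ((174.1 − 116.3) mod 360) = 57.8°.
Offset of +173.1° east of the west edge: ((173.1 − 116.3) mod 360) = 56.8°.
56.8° ≤ 57.8° ⇒ inside.

Yes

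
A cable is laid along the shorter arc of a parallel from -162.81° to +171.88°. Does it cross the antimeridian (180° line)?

Naïve |171.88 − -162.81| = 334.69° > 180°, so the shorter arc goes the other way round — across 180°.
Signed shortest Δλ = ((171.88 − -162.81 + 180) mod 360) − 180 = -25.31°.
Going west by 25.31° from -162.81° passes through 180° before reaching +171.88°.

Yes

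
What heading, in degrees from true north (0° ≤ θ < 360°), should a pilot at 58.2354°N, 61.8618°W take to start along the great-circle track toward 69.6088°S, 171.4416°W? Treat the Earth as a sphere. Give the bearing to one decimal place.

Δλ = -171.4416 − -61.8618 = -109.5798°.
θ = atan2( sin Δλ · cos φ₂ , cos φ₁ · sin φ₂ − sin φ₁ · cos φ₂ · cos Δλ )
  = atan2(-0.32828, -0.39417) = -140.211° → normalised to [0°, 360°): 219.789°.

219.8°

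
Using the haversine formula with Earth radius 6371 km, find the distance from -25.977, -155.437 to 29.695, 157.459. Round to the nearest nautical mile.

Δλ = 157.459 − -155.437 = 312.896°; wrapped into (−180°, 180°]: -47.104°.
Δφ = 29.695 − -25.977 = 55.672°.
a = sin²(Δφ/2) + cos φ₁ · cos φ₂ · sin²(Δλ/2) = 0.342720.
c = 2·atan2(√a, √(1−a)) = 1.25080 rad → d = 6371·c ≈ 7968.86 km ≈ 4302.84 nmi.

4303 nmi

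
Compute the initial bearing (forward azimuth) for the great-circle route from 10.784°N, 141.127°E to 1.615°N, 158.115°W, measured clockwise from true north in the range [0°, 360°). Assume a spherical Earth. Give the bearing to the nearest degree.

94°

Δλ = -158.115 − 141.127 = -299.242°; wrapped into (−180°, 180°]: 60.758°.
θ = atan2( sin Δλ · cos φ₂ , cos φ₁ · sin φ₂ − sin φ₁ · cos φ₂ · cos Δλ )
  = atan2(0.87222, -0.06368) = 94.176° → normalised to [0°, 360°): 94.176°.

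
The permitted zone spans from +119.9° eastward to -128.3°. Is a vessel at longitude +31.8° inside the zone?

Band width going east from +119.9° to -128.3°: ((-128.3 − 119.9) mod 360) = 111.8°.
Offset of +31.8° east of the west edge: ((31.8 − 119.9) mod 360) = 271.9°.
271.9° > 111.8° ⇒ outside.

No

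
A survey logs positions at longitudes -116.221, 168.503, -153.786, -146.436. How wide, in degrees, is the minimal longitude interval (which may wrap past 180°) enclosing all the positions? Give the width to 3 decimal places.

75.276°

Sort the longitudes: -153.786°, -146.436°, -116.221°, +168.503°.
Eastward gaps between consecutive values (wrapping around): 7.350°, 30.215°, 284.724°, 37.711°.
Largest gap = 284.724° ⇒ minimal covering band is its complement: 360° − 284.724° = 75.276°.
Band runs from +168.503° eastward to -116.221°, crossing the antimeridian.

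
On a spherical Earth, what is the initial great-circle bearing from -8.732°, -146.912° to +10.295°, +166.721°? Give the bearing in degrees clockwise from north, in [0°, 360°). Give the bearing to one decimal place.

Δλ = 166.721 − -146.912 = 313.633°; wrapped into (−180°, 180°]: -46.367°.
θ = atan2( sin Δλ · cos φ₂ , cos φ₁ · sin φ₂ − sin φ₁ · cos φ₂ · cos Δλ )
  = atan2(-0.71212, 0.27971) = -68.556° → normalised to [0°, 360°): 291.444°.

291.4°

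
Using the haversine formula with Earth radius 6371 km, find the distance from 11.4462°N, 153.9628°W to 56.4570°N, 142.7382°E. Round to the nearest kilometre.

Δλ = 142.7382 − -153.9628 = 296.7010°; wrapped into (−180°, 180°]: -63.2990°.
Δφ = 56.4570 − 11.4462 = 45.0108°.
a = sin²(Δφ/2) + cos φ₁ · cos φ₂ · sin²(Δλ/2) = 0.295626.
c = 2·atan2(√a, √(1−a)) = 1.14971 rad → d = 6371·c ≈ 7324.83 km.

7325 km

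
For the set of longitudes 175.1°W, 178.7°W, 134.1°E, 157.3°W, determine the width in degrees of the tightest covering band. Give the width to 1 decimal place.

68.6°

Sort the longitudes: -178.7°, -175.1°, -157.3°, +134.1°.
Eastward gaps between consecutive values (wrapping around): 3.6°, 17.8°, 291.4°, 47.2°.
Largest gap = 291.4° ⇒ minimal covering band is its complement: 360° − 291.4° = 68.6°.
Band runs from +134.1° eastward to -157.3°, crossing the antimeridian.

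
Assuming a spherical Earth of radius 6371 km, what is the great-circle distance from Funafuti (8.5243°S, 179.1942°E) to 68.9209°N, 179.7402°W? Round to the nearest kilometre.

Δλ = -179.7402 − 179.1942 = -358.9344°; wrapped into (−180°, 180°]: 1.0656°.
Δφ = 68.9209 − -8.5243 = 77.4452°.
a = sin²(Δφ/2) + cos φ₁ · cos φ₂ · sin²(Δλ/2) = 0.391344.
c = 2·atan2(√a, √(1−a)) = 1.35174 rad → d = 6371·c ≈ 8611.91 km.

8612 km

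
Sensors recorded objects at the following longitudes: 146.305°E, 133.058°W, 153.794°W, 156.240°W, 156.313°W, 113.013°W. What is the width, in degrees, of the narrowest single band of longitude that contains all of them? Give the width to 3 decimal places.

Sort the longitudes: -156.313°, -156.240°, -153.794°, -133.058°, -113.013°, +146.305°.
Eastward gaps between consecutive values (wrapping around): 0.073°, 2.446°, 20.736°, 20.045°, 259.318°, 57.382°.
Largest gap = 259.318° ⇒ minimal covering band is its complement: 360° − 259.318° = 100.682°.
Band runs from +146.305° eastward to -113.013°, crossing the antimeridian.

100.682°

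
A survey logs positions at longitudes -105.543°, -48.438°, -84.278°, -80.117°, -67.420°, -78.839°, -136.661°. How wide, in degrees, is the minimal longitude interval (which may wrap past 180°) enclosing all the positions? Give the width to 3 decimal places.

Sort the longitudes: -136.661°, -105.543°, -84.278°, -80.117°, -78.839°, -67.420°, -48.438°.
Eastward gaps between consecutive values (wrapping around): 31.118°, 21.265°, 4.161°, 1.278°, 11.419°, 18.982°, 271.777°.
Largest gap = 271.777° ⇒ minimal covering band is its complement: 360° − 271.777° = 88.223°.
Band runs from -136.661° eastward to -48.438°.

88.223°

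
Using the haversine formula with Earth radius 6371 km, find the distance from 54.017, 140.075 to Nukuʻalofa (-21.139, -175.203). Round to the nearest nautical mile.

Δλ = -175.203 − 140.075 = -315.278°; wrapped into (−180°, 180°]: 44.722°.
Δφ = -21.139 − 54.017 = -75.156°.
a = sin²(Δφ/2) + cos φ₁ · cos φ₂ · sin²(Δλ/2) = 0.451222.
c = 2·atan2(√a, √(1−a)) = 1.47309 rad → d = 6371·c ≈ 9385.03 km ≈ 5067.51 nmi.

5068 nmi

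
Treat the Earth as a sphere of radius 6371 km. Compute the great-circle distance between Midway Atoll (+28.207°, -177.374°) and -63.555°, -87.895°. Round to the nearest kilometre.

12766 km

Δλ = -87.895 − -177.374 = 89.479°.
Δφ = -63.555 − 28.207 = -91.762°.
a = sin²(Δφ/2) + cos φ₁ · cos φ₂ · sin²(Δλ/2) = 0.709816.
c = 2·atan2(√a, √(1−a)) = 2.00384 rad → d = 6371·c ≈ 12766.44 km.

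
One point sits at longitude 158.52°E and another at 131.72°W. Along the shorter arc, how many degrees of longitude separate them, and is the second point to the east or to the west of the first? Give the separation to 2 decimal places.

69.76° east

Raw difference: -131.72 − 158.52 = -290.24°.
Normalise into (−180°, 180°]: -290.24° + 360° = 69.76°.
Positive ⇒ the second point lies to the east; separation 69.76°.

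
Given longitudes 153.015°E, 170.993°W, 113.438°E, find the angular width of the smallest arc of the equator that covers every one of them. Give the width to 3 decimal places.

Sort the longitudes: -170.993°, +113.438°, +153.015°.
Eastward gaps between consecutive values (wrapping around): 284.431°, 39.577°, 35.992°.
Largest gap = 284.431° ⇒ minimal covering band is its complement: 360° − 284.431° = 75.569°.
Band runs from +113.438° eastward to -170.993°, crossing the antimeridian.

75.569°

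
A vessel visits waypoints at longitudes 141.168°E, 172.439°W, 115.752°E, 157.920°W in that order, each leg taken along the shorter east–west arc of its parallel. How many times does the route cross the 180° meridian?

Leg 1: +141.168° → -172.439°, shortest Δλ = 46.393° (east) — crosses 180°.
Leg 2: -172.439° → +115.752°, shortest Δλ = -71.809° (west) — crosses 180°.
Leg 3: +115.752° → -157.920°, shortest Δλ = 86.328° (east) — crosses 180°.
Total crossings: 3.

3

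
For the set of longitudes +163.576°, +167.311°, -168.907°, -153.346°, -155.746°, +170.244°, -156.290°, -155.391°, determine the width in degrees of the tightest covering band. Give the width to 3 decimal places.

Sort the longitudes: -168.907°, -156.290°, -155.746°, -155.391°, -153.346°, +163.576°, +167.311°, +170.244°.
Eastward gaps between consecutive values (wrapping around): 12.617°, 0.544°, 0.355°, 2.045°, 316.922°, 3.735°, 2.933°, 20.849°.
Largest gap = 316.922° ⇒ minimal covering band is its complement: 360° − 316.922° = 43.078°.
Band runs from +163.576° eastward to -153.346°, crossing the antimeridian.

43.078°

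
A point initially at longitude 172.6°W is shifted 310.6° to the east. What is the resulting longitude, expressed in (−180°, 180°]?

138.0°E

Start at -172.6°; shift +310.6° → +138.0°.
+138.0° already lies in (−180°, 180°].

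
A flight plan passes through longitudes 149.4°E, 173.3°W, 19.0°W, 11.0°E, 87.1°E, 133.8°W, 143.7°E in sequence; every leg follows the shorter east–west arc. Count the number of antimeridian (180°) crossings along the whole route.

3

Leg 1: +149.4° → -173.3°, shortest Δλ = 37.3° (east) — crosses 180°.
Leg 2: -173.3° → -19.0°, shortest Δλ = 154.3° (east) — does not cross 180°.
Leg 3: -19.0° → +11.0°, shortest Δλ = 30.0° (east) — does not cross 180°.
Leg 4: +11.0° → +87.1°, shortest Δλ = 76.1° (east) — does not cross 180°.
Leg 5: +87.1° → -133.8°, shortest Δλ = 139.1° (east) — crosses 180°.
Leg 6: -133.8° → +143.7°, shortest Δλ = -82.5° (west) — crosses 180°.
Total crossings: 3.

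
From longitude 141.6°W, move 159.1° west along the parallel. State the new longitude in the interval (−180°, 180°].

Start at -141.6°; shift −159.1° → -300.7°.
-300.7° lies outside (−180°, 180°]; add 360° → +59.3°.

59.3°E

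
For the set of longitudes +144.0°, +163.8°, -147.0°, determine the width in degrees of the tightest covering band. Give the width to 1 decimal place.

Sort the longitudes: -147.0°, +144.0°, +163.8°.
Eastward gaps between consecutive values (wrapping around): 291.0°, 19.8°, 49.2°.
Largest gap = 291.0° ⇒ minimal covering band is its complement: 360° − 291.0° = 69.0°.
Band runs from +144.0° eastward to -147.0°, crossing the antimeridian.

69.0°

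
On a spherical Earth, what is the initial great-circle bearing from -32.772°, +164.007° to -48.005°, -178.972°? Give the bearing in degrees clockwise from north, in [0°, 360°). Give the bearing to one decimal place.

144.9°

Δλ = -178.972 − 164.007 = -342.979°; wrapped into (−180°, 180°]: 17.021°.
θ = atan2( sin Δλ · cos φ₂ , cos φ₁ · sin φ₂ − sin φ₁ · cos φ₂ · cos Δλ )
  = atan2(0.19585, -0.27861) = 144.894° → normalised to [0°, 360°): 144.894°.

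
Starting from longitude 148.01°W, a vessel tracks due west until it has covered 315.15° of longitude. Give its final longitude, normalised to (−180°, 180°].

103.16°W

Start at -148.01°; shift −315.15° → -463.16°.
-463.16° lies outside (−180°, 180°]; add 360° → -103.16°.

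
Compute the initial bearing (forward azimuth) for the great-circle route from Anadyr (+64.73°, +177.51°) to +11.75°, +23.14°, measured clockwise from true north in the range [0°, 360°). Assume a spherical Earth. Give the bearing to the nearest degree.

Δλ = 23.14 − 177.51 = -154.37°.
θ = atan2( sin Δλ · cos φ₂ , cos φ₁ · sin φ₂ − sin φ₁ · cos φ₂ · cos Δλ )
  = atan2(-0.42349, 0.88517) = -25.568° → normalised to [0°, 360°): 334.432°.

334°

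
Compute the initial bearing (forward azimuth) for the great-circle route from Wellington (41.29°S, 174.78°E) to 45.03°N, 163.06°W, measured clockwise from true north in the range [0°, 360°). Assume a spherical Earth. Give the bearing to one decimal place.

Δλ = -163.06 − 174.78 = -337.84°; wrapped into (−180°, 180°]: 22.16°.
θ = atan2( sin Δλ · cos φ₂ , cos φ₁ · sin φ₂ − sin φ₁ · cos φ₂ · cos Δλ )
  = atan2(0.26658, 0.96349) = 15.466° → normalised to [0°, 360°): 15.466°.

15.5°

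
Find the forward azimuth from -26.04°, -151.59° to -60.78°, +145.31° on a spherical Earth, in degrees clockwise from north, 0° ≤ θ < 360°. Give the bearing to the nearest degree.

212°

Δλ = 145.31 − -151.59 = 296.90°; wrapped into (−180°, 180°]: -63.10°.
θ = atan2( sin Δλ · cos φ₂ , cos φ₁ · sin φ₂ − sin φ₁ · cos φ₂ · cos Δλ )
  = atan2(-0.43534, -0.68720) = -147.646° → normalised to [0°, 360°): 212.354°.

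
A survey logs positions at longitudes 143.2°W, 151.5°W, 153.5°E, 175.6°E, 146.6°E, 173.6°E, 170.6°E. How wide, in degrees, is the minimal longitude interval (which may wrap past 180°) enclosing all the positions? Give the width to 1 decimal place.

Sort the longitudes: -151.5°, -143.2°, +146.6°, +153.5°, +170.6°, +173.6°, +175.6°.
Eastward gaps between consecutive values (wrapping around): 8.3°, 289.8°, 6.9°, 17.1°, 3.0°, 2.0°, 32.9°.
Largest gap = 289.8° ⇒ minimal covering band is its complement: 360° − 289.8° = 70.2°.
Band runs from +146.6° eastward to -143.2°, crossing the antimeridian.

70.2°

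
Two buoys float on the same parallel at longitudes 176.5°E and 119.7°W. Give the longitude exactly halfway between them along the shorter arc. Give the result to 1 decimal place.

151.6°W

Signed shortest Δλ from +176.5° to -119.7° is +63.8°.
Midpoint longitude = +176.5° + (+63.8°)/2 = +176.5° + 31.9° = +208.4°.
Normalise into (−180°, 180°]: -151.6°.
(The naïve average (+176.5 + -119.7)/2 = 28.4° is on the wrong side of the globe.)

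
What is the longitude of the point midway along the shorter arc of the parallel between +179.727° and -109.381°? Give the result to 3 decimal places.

-144.827°

Signed shortest Δλ from +179.727° to -109.381° is +70.892°.
Midpoint longitude = +179.727° + (+70.892°)/2 = +179.727° + 35.446° = +215.173°.
Normalise into (−180°, 180°]: -144.827°.
(The naïve average (+179.727 + -109.381)/2 = 35.173° is on the wrong side of the globe.)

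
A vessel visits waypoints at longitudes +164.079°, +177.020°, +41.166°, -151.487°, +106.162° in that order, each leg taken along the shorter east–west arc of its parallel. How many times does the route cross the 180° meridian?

Leg 1: +164.079° → +177.020°, shortest Δλ = 12.941° (east) — does not cross 180°.
Leg 2: +177.020° → +41.166°, shortest Δλ = -135.854° (west) — does not cross 180°.
Leg 3: +41.166° → -151.487°, shortest Δλ = 167.347° (east) — crosses 180°.
Leg 4: -151.487° → +106.162°, shortest Δλ = -102.351° (west) — crosses 180°.
Total crossings: 2.

2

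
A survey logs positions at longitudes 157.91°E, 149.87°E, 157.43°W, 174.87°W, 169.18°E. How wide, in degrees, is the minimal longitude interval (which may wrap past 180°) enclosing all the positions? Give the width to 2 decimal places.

52.70°

Sort the longitudes: -174.87°, -157.43°, +149.87°, +157.91°, +169.18°.
Eastward gaps between consecutive values (wrapping around): 17.44°, 307.30°, 8.04°, 11.27°, 15.95°.
Largest gap = 307.30° ⇒ minimal covering band is its complement: 360° − 307.30° = 52.70°.
Band runs from +149.87° eastward to -157.43°, crossing the antimeridian.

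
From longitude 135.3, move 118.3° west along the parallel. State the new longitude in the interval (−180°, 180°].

+17.0°

Start at +135.3°; shift −118.3° → +17.0°.
+17.0° already lies in (−180°, 180°].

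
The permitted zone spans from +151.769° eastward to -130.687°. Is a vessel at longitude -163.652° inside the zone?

Yes

Band width going east from +151.769° to -130.687°: ((-130.687 − 151.769) mod 360) = 77.544°.
Offset of -163.652° east of the west edge: ((-163.652 − 151.769) mod 360) = 44.579°.
44.579° ≤ 77.544° ⇒ inside.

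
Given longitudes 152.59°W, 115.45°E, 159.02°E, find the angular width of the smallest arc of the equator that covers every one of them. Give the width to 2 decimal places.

91.96°

Sort the longitudes: -152.59°, +115.45°, +159.02°.
Eastward gaps between consecutive values (wrapping around): 268.04°, 43.57°, 48.39°.
Largest gap = 268.04° ⇒ minimal covering band is its complement: 360° − 268.04° = 91.96°.
Band runs from +115.45° eastward to -152.59°, crossing the antimeridian.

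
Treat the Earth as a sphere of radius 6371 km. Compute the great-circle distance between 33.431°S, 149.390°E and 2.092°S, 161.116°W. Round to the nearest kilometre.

6207 km

Δλ = -161.116 − 149.390 = -310.506°; wrapped into (−180°, 180°]: 49.494°.
Δφ = -2.092 − -33.431 = 31.339°.
a = sin²(Δφ/2) + cos φ₁ · cos φ₂ · sin²(Δλ/2) = 0.219093.
c = 2·atan2(√a, √(1−a)) = 0.97422 rad → d = 6371·c ≈ 6206.76 km.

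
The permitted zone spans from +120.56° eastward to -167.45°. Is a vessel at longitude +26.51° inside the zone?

Band width going east from +120.56° to -167.45°: ((-167.45 − 120.56) mod 360) = 71.99°.
Offset of +26.51° east of the west edge: ((26.51 − 120.56) mod 360) = 265.95°.
265.95° > 71.99° ⇒ outside.

No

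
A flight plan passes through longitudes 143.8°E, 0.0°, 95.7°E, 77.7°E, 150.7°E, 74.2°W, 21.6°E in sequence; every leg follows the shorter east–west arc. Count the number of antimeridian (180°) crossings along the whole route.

Leg 1: +143.8° → +0.0°, shortest Δλ = -143.8° (west) — does not cross 180°.
Leg 2: +0.0° → +95.7°, shortest Δλ = 95.7° (east) — does not cross 180°.
Leg 3: +95.7° → +77.7°, shortest Δλ = -18.0° (west) — does not cross 180°.
Leg 4: +77.7° → +150.7°, shortest Δλ = 73.0° (east) — does not cross 180°.
Leg 5: +150.7° → -74.2°, shortest Δλ = 135.1° (east) — crosses 180°.
Leg 6: -74.2° → +21.6°, shortest Δλ = 95.8° (east) — does not cross 180°.
Total crossings: 1.

1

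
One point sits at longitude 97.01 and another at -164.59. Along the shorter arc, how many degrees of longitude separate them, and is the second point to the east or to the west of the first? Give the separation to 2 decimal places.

Raw difference: -164.59 − 97.01 = -261.6°.
Normalise into (−180°, 180°]: -261.6° + 360° = 98.4°.
Positive ⇒ the second point lies to the east; separation 98.40°.

98.40° east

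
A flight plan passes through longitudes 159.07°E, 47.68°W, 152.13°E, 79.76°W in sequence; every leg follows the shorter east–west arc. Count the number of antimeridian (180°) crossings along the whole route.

3

Leg 1: +159.07° → -47.68°, shortest Δλ = 153.25° (east) — crosses 180°.
Leg 2: -47.68° → +152.13°, shortest Δλ = -160.19° (west) — crosses 180°.
Leg 3: +152.13° → -79.76°, shortest Δλ = 128.11° (east) — crosses 180°.
Total crossings: 3.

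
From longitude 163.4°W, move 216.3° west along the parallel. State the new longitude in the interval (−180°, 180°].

Start at -163.4°; shift −216.3° → -379.7°.
-379.7° lies outside (−180°, 180°]; add 360° → -19.7°.

19.7°W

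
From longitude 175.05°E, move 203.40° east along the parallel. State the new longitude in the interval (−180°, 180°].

Start at +175.05°; shift +203.40° → +378.45°.
+378.45° lies outside (−180°, 180°]; subtract 360° → +18.45°.

18.45°E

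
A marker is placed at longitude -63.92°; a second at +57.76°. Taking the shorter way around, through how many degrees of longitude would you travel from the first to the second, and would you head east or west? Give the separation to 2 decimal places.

Raw difference: 57.76 − -63.92 = 121.68°.
Normalise into (−180°, 180°]: 121.68° stays 121.68°.
Positive ⇒ the second point lies to the east; separation 121.68°.

121.68° east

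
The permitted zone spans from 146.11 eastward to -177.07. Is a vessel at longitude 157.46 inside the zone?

Band width going east from +146.11° to -177.07°: ((-177.07 − 146.11) mod 360) = 36.82°.
Offset of +157.46° east of the west edge: ((157.46 − 146.11) mod 360) = 11.35°.
11.35° ≤ 36.82° ⇒ inside.

Yes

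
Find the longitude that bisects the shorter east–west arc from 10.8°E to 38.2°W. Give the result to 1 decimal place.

Signed shortest Δλ from +10.8° to -38.2° is -49.0°.
Midpoint longitude = +10.8° + (-49.0°)/2 = +10.8° − 24.5° = -13.7°.

13.7°W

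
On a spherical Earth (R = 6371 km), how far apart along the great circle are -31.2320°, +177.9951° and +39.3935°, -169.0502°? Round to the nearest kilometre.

7966 km

Δλ = -169.0502 − 177.9951 = -347.0453°; wrapped into (−180°, 180°]: 12.9547°.
Δφ = 39.3935 − -31.2320 = 70.6255°.
a = sin²(Δφ/2) + cos φ₁ · cos φ₂ · sin²(Δλ/2) = 0.342539.
c = 2·atan2(√a, √(1−a)) = 1.25042 rad → d = 6371·c ≈ 7966.44 km.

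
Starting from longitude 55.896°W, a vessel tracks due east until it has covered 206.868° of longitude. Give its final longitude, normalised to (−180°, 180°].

150.972°E

Start at -55.896°; shift +206.868° → +150.972°.
+150.972° already lies in (−180°, 180°].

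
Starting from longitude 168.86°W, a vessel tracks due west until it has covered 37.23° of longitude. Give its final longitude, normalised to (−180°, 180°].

153.91°E

Start at -168.86°; shift −37.23° → -206.09°.
-206.09° lies outside (−180°, 180°]; add 360° → +153.91°.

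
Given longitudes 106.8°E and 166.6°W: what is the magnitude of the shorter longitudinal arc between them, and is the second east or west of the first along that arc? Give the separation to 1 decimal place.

86.6° east

Raw difference: -166.6 − 106.8 = -273.4°.
Normalise into (−180°, 180°]: -273.4° + 360° = 86.6°.
Positive ⇒ the second point lies to the east; separation 86.6°.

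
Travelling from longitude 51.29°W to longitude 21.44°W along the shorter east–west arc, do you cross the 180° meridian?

Signed shortest Δλ = ((-21.44 − -51.29 + 180) mod 360) − 180 = 29.85°.
Going east by 29.85° from -51.29° reaches -21.44° without touching 180°.

No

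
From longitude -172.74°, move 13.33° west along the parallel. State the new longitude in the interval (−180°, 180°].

+173.93°

Start at -172.74°; shift −13.33° → -186.07°.
-186.07° lies outside (−180°, 180°]; add 360° → +173.93°.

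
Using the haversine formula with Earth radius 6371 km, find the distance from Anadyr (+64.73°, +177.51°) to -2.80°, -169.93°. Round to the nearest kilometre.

Δλ = -169.93 − 177.51 = -347.44°; wrapped into (−180°, 180°]: 12.56°.
Δφ = -2.80 − 64.73 = -67.53°.
a = sin²(Δφ/2) + cos φ₁ · cos φ₂ · sin²(Δλ/2) = 0.314002.
c = 2·atan2(√a, √(1−a)) = 1.18964 rad → d = 6371·c ≈ 7579.18 km.

7579 km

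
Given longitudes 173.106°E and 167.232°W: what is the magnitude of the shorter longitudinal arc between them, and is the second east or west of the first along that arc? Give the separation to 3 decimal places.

19.662° east

Raw difference: -167.232 − 173.106 = -340.338°.
Normalise into (−180°, 180°]: -340.338° + 360° = 19.662°.
Positive ⇒ the second point lies to the east; separation 19.662°.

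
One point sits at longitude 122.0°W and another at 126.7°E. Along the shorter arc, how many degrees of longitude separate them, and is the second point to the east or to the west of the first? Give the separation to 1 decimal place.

111.3° west

Raw difference: 126.7 − -122.0 = 248.7°.
Normalise into (−180°, 180°]: 248.7° − 360° = -111.3°.
Negative ⇒ the second point lies to the west; separation 111.3°.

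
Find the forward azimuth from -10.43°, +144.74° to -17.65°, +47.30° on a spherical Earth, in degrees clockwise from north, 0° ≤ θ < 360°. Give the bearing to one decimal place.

Δλ = 47.30 − 144.74 = -97.44°.
θ = atan2( sin Δλ · cos φ₂ , cos φ₁ · sin φ₂ − sin φ₁ · cos φ₂ · cos Δλ )
  = atan2(-0.94490, -0.32053) = -108.738° → normalised to [0°, 360°): 251.262°.

251.3°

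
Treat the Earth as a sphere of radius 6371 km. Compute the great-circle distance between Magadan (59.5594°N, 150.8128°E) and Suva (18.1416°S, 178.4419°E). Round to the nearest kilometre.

8996 km

Δλ = 178.4419 − 150.8128 = 27.6291°.
Δφ = -18.1416 − 59.5594 = -77.7010°.
a = sin²(Δφ/2) + cos φ₁ · cos φ₂ · sin²(Δλ/2) = 0.420944.
c = 2·atan2(√a, √(1−a)) = 1.41202 rad → d = 6371·c ≈ 8995.97 km.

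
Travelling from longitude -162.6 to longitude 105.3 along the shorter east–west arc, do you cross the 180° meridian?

Yes

Naïve |105.3 − -162.6| = 267.9° > 180°, so the shorter arc goes the other way round — across 180°.
Signed shortest Δλ = ((105.3 − -162.6 + 180) mod 360) − 180 = -92.1°.
Going west by 92.1° from -162.6° passes through 180° before reaching +105.3°.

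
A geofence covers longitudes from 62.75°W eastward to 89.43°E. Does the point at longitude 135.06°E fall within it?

No

Band width going east from -62.75° to +89.43°: ((89.43 − -62.75) mod 360) = 152.18°.
Offset of +135.06° east of the west edge: ((135.06 − -62.75) mod 360) = 197.81°.
197.81° > 152.18° ⇒ outside.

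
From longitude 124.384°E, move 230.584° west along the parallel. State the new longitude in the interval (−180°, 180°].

106.200°W

Start at +124.384°; shift −230.584° → -106.200°.
-106.200° already lies in (−180°, 180°].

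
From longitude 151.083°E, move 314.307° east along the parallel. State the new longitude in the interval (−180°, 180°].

105.390°E

Start at +151.083°; shift +314.307° → +465.390°.
+465.390° lies outside (−180°, 180°]; subtract 360° → +105.390°.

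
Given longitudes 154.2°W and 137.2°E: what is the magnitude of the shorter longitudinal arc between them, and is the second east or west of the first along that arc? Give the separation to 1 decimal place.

68.6° west

Raw difference: 137.2 − -154.2 = 291.4°.
Normalise into (−180°, 180°]: 291.4° − 360° = -68.6°.
Negative ⇒ the second point lies to the west; separation 68.6°.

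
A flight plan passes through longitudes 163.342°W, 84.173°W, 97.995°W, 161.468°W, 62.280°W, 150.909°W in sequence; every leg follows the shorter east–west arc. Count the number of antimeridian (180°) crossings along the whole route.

Leg 1: -163.342° → -84.173°, shortest Δλ = 79.169° (east) — does not cross 180°.
Leg 2: -84.173° → -97.995°, shortest Δλ = -13.822° (west) — does not cross 180°.
Leg 3: -97.995° → -161.468°, shortest Δλ = -63.473° (west) — does not cross 180°.
Leg 4: -161.468° → -62.280°, shortest Δλ = 99.188° (east) — does not cross 180°.
Leg 5: -62.280° → -150.909°, shortest Δλ = -88.629° (west) — does not cross 180°.
Total crossings: 0.

0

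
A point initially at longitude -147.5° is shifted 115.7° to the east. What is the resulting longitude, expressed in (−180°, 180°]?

Start at -147.5°; shift +115.7° → -31.8°.
-31.8° already lies in (−180°, 180°].

-31.8°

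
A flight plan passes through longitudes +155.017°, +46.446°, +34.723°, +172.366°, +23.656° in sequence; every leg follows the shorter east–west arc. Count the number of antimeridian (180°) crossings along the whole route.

Leg 1: +155.017° → +46.446°, shortest Δλ = -108.571° (west) — does not cross 180°.
Leg 2: +46.446° → +34.723°, shortest Δλ = -11.723° (west) — does not cross 180°.
Leg 3: +34.723° → +172.366°, shortest Δλ = 137.643° (east) — does not cross 180°.
Leg 4: +172.366° → +23.656°, shortest Δλ = -148.71° (west) — does not cross 180°.
Total crossings: 0.

0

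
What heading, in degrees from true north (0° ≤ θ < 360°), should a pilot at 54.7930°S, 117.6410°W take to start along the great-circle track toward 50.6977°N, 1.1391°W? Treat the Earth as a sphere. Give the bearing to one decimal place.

69.2°

Δλ = -1.1391 − -117.6410 = 116.5019°.
θ = atan2( sin Δλ · cos φ₂ , cos φ₁ · sin φ₂ − sin φ₁ · cos φ₂ · cos Δλ )
  = atan2(0.56685, 0.21519) = 69.212° → normalised to [0°, 360°): 69.212°.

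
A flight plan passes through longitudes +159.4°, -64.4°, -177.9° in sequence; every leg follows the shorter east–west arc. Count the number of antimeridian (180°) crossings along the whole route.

Leg 1: +159.4° → -64.4°, shortest Δλ = 136.2° (east) — crosses 180°.
Leg 2: -64.4° → -177.9°, shortest Δλ = -113.5° (west) — does not cross 180°.
Total crossings: 1.

1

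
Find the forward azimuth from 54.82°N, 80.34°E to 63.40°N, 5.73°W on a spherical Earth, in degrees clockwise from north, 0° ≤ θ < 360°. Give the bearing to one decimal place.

317.7°

Δλ = -5.73 − 80.34 = -86.07°.
θ = atan2( sin Δλ · cos φ₂ , cos φ₁ · sin φ₂ − sin φ₁ · cos φ₂ · cos Δλ )
  = atan2(-0.44671, 0.49008) = -42.349° → normalised to [0°, 360°): 317.651°.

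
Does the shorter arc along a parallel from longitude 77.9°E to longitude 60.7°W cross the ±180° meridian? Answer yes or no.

No

Signed shortest Δλ = ((-60.7 − 77.9 + 180) mod 360) − 180 = -138.6°.
Going west by 138.6° from +77.9° reaches -60.7° without touching 180°.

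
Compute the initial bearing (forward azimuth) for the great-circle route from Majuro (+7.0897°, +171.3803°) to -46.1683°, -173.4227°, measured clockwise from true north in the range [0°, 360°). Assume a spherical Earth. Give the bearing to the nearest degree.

167°

Δλ = -173.4227 − 171.3803 = -344.8030°; wrapped into (−180°, 180°]: 15.1970°.
θ = atan2( sin Δλ · cos φ₂ , cos φ₁ · sin φ₂ − sin φ₁ · cos φ₂ · cos Δλ )
  = atan2(0.18154, -0.79835) = 167.189° → normalised to [0°, 360°): 167.189°.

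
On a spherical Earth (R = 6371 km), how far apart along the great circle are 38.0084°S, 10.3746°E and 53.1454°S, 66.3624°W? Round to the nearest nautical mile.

3185 nmi

Δλ = -66.3624 − 10.3746 = -76.7370°.
Δφ = -53.1454 − -38.0084 = -15.1370°.
a = sin²(Δφ/2) + cos φ₁ · cos φ₂ · sin²(Δλ/2) = 0.199429.
c = 2·atan2(√a, √(1−a)) = 0.92587 rad → d = 6371·c ≈ 5898.71 km ≈ 3185.05 nmi.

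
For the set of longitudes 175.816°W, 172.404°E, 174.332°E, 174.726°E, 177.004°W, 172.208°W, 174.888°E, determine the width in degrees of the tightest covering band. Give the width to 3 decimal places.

Sort the longitudes: -177.004°, -175.816°, -172.208°, +172.404°, +174.332°, +174.726°, +174.888°.
Eastward gaps between consecutive values (wrapping around): 1.188°, 3.608°, 344.612°, 1.928°, 0.394°, 0.162°, 8.108°.
Largest gap = 344.612° ⇒ minimal covering band is its complement: 360° − 344.612° = 15.388°.
Band runs from +172.404° eastward to -172.208°, crossing the antimeridian.

15.388°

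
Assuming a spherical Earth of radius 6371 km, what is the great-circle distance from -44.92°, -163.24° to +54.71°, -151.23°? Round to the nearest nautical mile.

6013 nmi

Δλ = -151.23 − -163.24 = 12.01°.
Δφ = 54.71 − -44.92 = 99.63°.
a = sin²(Δφ/2) + cos φ₁ · cos φ₂ · sin²(Δλ/2) = 0.588120.
c = 2·atan2(√a, √(1−a)) = 1.74796 rad → d = 6371·c ≈ 11136.26 km ≈ 6013.10 nmi.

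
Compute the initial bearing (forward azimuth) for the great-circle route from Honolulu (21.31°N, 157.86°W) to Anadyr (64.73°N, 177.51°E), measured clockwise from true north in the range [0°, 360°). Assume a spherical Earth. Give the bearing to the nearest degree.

346°

Δλ = 177.51 − -157.86 = 335.37°; wrapped into (−180°, 180°]: -24.63°.
θ = atan2( sin Δλ · cos φ₂ , cos φ₁ · sin φ₂ − sin φ₁ · cos φ₂ · cos Δλ )
  = atan2(-0.17791, 0.70146) = -14.232° → normalised to [0°, 360°): 345.768°.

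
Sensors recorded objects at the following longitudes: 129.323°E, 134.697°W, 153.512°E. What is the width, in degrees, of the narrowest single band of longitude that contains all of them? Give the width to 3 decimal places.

95.980°

Sort the longitudes: -134.697°, +129.323°, +153.512°.
Eastward gaps between consecutive values (wrapping around): 264.020°, 24.189°, 71.791°.
Largest gap = 264.020° ⇒ minimal covering band is its complement: 360° − 264.020° = 95.980°.
Band runs from +129.323° eastward to -134.697°, crossing the antimeridian.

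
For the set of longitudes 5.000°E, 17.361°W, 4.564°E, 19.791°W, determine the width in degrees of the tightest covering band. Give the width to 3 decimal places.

Sort the longitudes: -19.791°, -17.361°, +4.564°, +5.000°.
Eastward gaps between consecutive values (wrapping around): 2.430°, 21.925°, 0.436°, 335.209°.
Largest gap = 335.209° ⇒ minimal covering band is its complement: 360° − 335.209° = 24.791°.
Band runs from -19.791° eastward to +5.000°.

24.791°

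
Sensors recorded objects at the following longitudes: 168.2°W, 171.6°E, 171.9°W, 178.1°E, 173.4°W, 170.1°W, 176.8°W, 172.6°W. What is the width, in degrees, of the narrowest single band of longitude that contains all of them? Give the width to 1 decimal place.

Sort the longitudes: -176.8°, -173.4°, -172.6°, -171.9°, -170.1°, -168.2°, +171.6°, +178.1°.
Eastward gaps between consecutive values (wrapping around): 3.4°, 0.8°, 0.7°, 1.8°, 1.9°, 339.8°, 6.5°, 5.1°.
Largest gap = 339.8° ⇒ minimal covering band is its complement: 360° − 339.8° = 20.2°.
Band runs from +171.6° eastward to -168.2°, crossing the antimeridian.

20.2°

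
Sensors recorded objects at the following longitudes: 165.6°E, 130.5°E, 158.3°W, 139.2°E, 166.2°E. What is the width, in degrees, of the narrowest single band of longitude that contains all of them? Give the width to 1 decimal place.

71.2°

Sort the longitudes: -158.3°, +130.5°, +139.2°, +165.6°, +166.2°.
Eastward gaps between consecutive values (wrapping around): 288.8°, 8.7°, 26.4°, 0.6°, 35.5°.
Largest gap = 288.8° ⇒ minimal covering band is its complement: 360° − 288.8° = 71.2°.
Band runs from +130.5° eastward to -158.3°, crossing the antimeridian.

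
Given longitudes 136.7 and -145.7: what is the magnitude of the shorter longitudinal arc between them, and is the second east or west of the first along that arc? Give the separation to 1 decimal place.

77.6° east

Raw difference: -145.7 − 136.7 = -282.4°.
Normalise into (−180°, 180°]: -282.4° + 360° = 77.6°.
Positive ⇒ the second point lies to the east; separation 77.6°.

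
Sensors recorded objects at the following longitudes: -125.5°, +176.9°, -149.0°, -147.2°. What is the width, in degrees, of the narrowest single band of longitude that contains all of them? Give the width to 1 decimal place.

57.6°

Sort the longitudes: -149.0°, -147.2°, -125.5°, +176.9°.
Eastward gaps between consecutive values (wrapping around): 1.8°, 21.7°, 302.4°, 34.1°.
Largest gap = 302.4° ⇒ minimal covering band is its complement: 360° − 302.4° = 57.6°.
Band runs from +176.9° eastward to -125.5°, crossing the antimeridian.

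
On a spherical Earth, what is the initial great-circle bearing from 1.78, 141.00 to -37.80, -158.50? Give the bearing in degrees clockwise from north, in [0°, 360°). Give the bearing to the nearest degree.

132°

Δλ = -158.50 − 141.00 = -299.50°; wrapped into (−180°, 180°]: 60.50°.
θ = atan2( sin Δλ · cos φ₂ , cos φ₁ · sin φ₂ − sin φ₁ · cos φ₂ · cos Δλ )
  = atan2(0.68772, -0.62470) = 132.251° → normalised to [0°, 360°): 132.251°.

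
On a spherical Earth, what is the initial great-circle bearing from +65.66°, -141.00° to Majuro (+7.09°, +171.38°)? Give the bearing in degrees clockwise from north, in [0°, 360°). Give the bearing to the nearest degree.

233°

Δλ = 171.38 − -141.00 = 312.38°; wrapped into (−180°, 180°]: -47.62°.
θ = atan2( sin Δλ · cos φ₂ , cos φ₁ · sin φ₂ − sin φ₁ · cos φ₂ · cos Δλ )
  = atan2(-0.73304, -0.55857) = -127.307° → normalised to [0°, 360°): 232.693°.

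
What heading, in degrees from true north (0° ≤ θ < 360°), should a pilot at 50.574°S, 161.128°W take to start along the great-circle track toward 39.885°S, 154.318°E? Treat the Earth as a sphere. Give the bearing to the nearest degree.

Δλ = 154.318 − -161.128 = 315.446°; wrapped into (−180°, 180°]: -44.554°.
θ = atan2( sin Δλ · cos φ₂ , cos φ₁ · sin φ₂ − sin φ₁ · cos φ₂ · cos Δλ )
  = atan2(-0.53835, 0.01512) = -88.391° → normalised to [0°, 360°): 271.609°.

272°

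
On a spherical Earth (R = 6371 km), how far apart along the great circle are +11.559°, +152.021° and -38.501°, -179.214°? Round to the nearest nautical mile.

3411 nmi

Δλ = -179.214 − 152.021 = -331.235°; wrapped into (−180°, 180°]: 28.765°.
Δφ = -38.501 − 11.559 = -50.060°.
a = sin²(Δφ/2) + cos φ₁ · cos φ₂ · sin²(Δλ/2) = 0.226314.
c = 2·atan2(√a, √(1−a)) = 0.99158 rad → d = 6371·c ≈ 6317.33 km ≈ 3411.09 nmi.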